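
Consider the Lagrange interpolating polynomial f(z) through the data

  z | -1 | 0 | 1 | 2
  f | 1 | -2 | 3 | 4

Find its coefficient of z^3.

L_0(z) = z(z - 1)(z - 2) / [-6] = -(1/6)z^3 + (1/2)z^2 - (1/3)z
L_1(z) = (z + 1)(z - 1)(z - 2) / [2] = (1/2)z^3 - z^2 - (1/2)z + 1
L_2(z) = (z + 1)z(z - 2) / [-2] = -(1/2)z^3 + (1/2)z^2 + z
L_3(z) = (z + 1)z(z - 1) / [6] = (1/6)z^3 - (1/6)z
f(z) = 1·L_0 + (-2)·L_1 + 3·L_2 + 4·L_3
Only the coefficient of z^3 is needed; take it from each L_i and combine:
1·(-1/6) + (-2)·(1/2) + 3·(-1/2) + 4·(1/6) = -2

-2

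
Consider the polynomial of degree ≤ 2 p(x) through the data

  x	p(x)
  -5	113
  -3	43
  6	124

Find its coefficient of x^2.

L_0(x) = (x + 3)(x - 6) / [22] = (1/22)x^2 - (3/22)x - 9/11
L_1(x) = (x + 5)(x - 6) / [-18] = -(1/18)x^2 + (1/18)x + 5/3
L_2(x) = (x + 5)(x + 3) / [99] = (1/99)x^2 + (8/99)x + 5/33
p(x) = 113·L_0 + 43·L_1 + 124·L_2
Only the coefficient of x^2 is needed; take it from each L_i and combine:
113·(1/22) + 43·(-1/18) + 124·(1/99) = 4

4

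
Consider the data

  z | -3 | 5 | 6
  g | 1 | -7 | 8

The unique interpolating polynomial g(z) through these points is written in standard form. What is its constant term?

-86/3

Build the Lagrange basis polynomials:
L_0(z) = (z - 5)(z - 6) / [72] = (1/72)z^2 - (11/72)z + 5/12
L_1(z) = (z + 3)(z - 6) / [-8] = -(1/8)z^2 + (3/8)z + 9/4
L_2(z) = (z + 3)(z - 5) / [9] = (1/9)z^2 - (2/9)z - 5/3
g(z) = 1·L_0 + (-7)·L_1 + 8·L_2
Only the constant term is needed; take it from each L_i and combine:
1·(5/12) + (-7)·(9/4) + 8·(-5/3) = -86/3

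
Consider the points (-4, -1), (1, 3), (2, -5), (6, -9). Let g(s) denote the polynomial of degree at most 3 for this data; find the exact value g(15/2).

Using Newton's divided-difference form:
g[-4,1] = (3 - (-1)) / (1 - (-4)) = 4/5
g[1,2] = (-5 - 3) / (2 - 1) = -8
g[2,6] = (-9 - (-5)) / (6 - 2) = -1
g[-4,1,2] = (-8 - 4/5) / (2 - (-4)) = -22/15
g[1,2,6] = (-1 - (-8)) / (6 - 1) = 7/5
g[-4,1,2,6] = (7/5 - (-22/15)) / (6 - (-4)) = 43/150
g(15/2) = -1 + (4/5)·(23/2) + (-22/15)·(23/2)·(13/2) + (43/150)·(23/2)·(13/2)·(11/2) = 6569/400

6569/400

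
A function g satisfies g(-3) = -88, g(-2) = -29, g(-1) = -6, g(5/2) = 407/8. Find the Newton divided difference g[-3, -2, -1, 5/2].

3

g[-3,-2] = (-29 - (-88)) / (-2 - (-3)) = 59
g[-2,-1] = (-6 - (-29)) / (-1 - (-2)) = 23
g[-1,5/2] = (407/8 - (-6)) / (5/2 - (-1)) = 65/4
g[-3,-2,-1] = (23 - 59) / (-1 - (-3)) = -18
g[-2,-1,5/2] = (65/4 - 23) / (5/2 - (-2)) = -3/2
g[-3,-2,-1,5/2] = (-3/2 - (-18)) / (5/2 - (-3)) = 3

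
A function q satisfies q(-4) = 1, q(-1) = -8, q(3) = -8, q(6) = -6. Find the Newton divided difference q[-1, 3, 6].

q[-1,3] = (-8 - (-8)) / (3 - (-1)) = 0
q[3,6] = (-6 - (-8)) / (6 - 3) = 2/3
q[-1,3,6] = (2/3 - 0) / (6 - (-1)) = 2/21

2/21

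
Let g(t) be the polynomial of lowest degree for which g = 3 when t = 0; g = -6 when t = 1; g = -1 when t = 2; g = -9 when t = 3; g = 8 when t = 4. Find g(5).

153

Evaluate each Lagrange basis at t = 5:
L_0(5) = (4)·(3)·(2)·(1)/[(-1)·(-2)·(-3)·(-4)] = 1
L_1(5) = (5)·(3)·(2)·(1)/[(1)·(-1)·(-2)·(-3)] = -5
L_2(5) = (5)·(4)·(2)·(1)/[(2)·(1)·(-1)·(-2)] = 10
L_3(5) = (5)·(4)·(3)·(1)/[(3)·(2)·(1)·(-1)] = -10
L_4(5) = (5)·(4)·(3)·(2)/[(4)·(3)·(2)·(1)] = 5
Sum: 3·(1) + (-6)·(-5) + (-1)·(10) + (-9)·(-10) + 8·(5) = 153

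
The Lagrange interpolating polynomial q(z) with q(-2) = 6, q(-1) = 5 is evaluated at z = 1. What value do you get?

3

Evaluate each Lagrange basis at z = 1:
L_0(1) = (2)/[(-1)] = -2
L_1(1) = (3)/[(1)] = 3
Sum: 6·(-2) + 5·(3) = 3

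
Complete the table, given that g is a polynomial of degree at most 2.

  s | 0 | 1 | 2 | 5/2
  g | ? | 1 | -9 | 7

67

The 3 known values determine g uniquely (degree ≤ 2).
L_0(0) = (-2)·(-5/2)/[(-1)·(-3/2)] = 10/3
L_1(0) = (-1)·(-5/2)/[(1)·(-1/2)] = -5
L_2(0) = (-1)·(-2)/[(3/2)·(1/2)] = 8/3
Sum: 1·(10/3) + (-9)·(-5) + 7·(8/3) = 67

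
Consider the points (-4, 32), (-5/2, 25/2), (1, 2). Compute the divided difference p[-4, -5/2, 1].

2

p[-4,-5/2] = (25/2 - 32) / (-5/2 - (-4)) = -13
p[-5/2,1] = (2 - 25/2) / (1 - (-5/2)) = -3
p[-4,-5/2,1] = (-3 - (-13)) / (1 - (-4)) = 2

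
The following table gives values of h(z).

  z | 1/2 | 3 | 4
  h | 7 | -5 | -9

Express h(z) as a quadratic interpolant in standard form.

Build the Lagrange basis polynomials:
L_0(z) = (z - 3)(z - 4) / [35/4] = (4/35)z^2 - (4/5)z + 48/35
L_1(z) = (z - 1/2)(z - 4) / [-5/2] = -(2/5)z^2 + (9/5)z - 4/5
L_2(z) = (z - 1/2)(z - 3) / [7/2] = (2/7)z^2 - z + 3/7
h(z) = 7·L_0 + (-5)·L_1 + (-9)·L_2
  7·L_0(z) = (4/5)z^2 - (28/5)z + 48/5
  (-5)·L_1(z) = 2z^2 - 9z + 4
  (-9)·L_2(z) = -(18/7)z^2 + 9z - 27/7
Adding term by term: (8/35)z^2 - (28/5)z + 341/35

h(z) = (8/35)z^2 - (28/5)z + 341/35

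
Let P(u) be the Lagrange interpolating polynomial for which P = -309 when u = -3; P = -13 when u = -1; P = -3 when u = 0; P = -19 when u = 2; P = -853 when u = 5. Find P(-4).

-835

L_0(-4) = (-3)·(-4)·(-6)·(-9)/[(-2)·(-3)·(-5)·(-8)] = 27/10
L_1(-4) = (-1)·(-4)·(-6)·(-9)/[(2)·(-1)·(-3)·(-6)] = -6
L_2(-4) = (-1)·(-3)·(-6)·(-9)/[(3)·(1)·(-2)·(-5)] = 27/5
L_3(-4) = (-1)·(-3)·(-4)·(-9)/[(5)·(3)·(2)·(-3)] = -6/5
L_4(-4) = (-1)·(-3)·(-4)·(-6)/[(8)·(6)·(5)·(3)] = 1/10
Sum: (-309)·(27/10) + (-13)·(-6) + (-3)·(27/5) + (-19)·(-6/5) + (-853)·(1/10) = -835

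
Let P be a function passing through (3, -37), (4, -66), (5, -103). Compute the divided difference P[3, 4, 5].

-4

P[3,4] = (-66 - (-37)) / (4 - 3) = -29
P[4,5] = (-103 - (-66)) / (5 - 4) = -37
P[3,4,5] = (-37 - (-29)) / (5 - 3) = -4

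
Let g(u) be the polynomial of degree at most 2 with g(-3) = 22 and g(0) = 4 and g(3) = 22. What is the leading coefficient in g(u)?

2

The leading coefficient equals the top divided difference g[-3,0,3].
g[-3,0] = (4 - 22) / (0 - (-3)) = -6
g[0,3] = (22 - 4) / (3 - 0) = 6
g[-3,0,3] = (6 - (-6)) / (3 - (-3)) = 2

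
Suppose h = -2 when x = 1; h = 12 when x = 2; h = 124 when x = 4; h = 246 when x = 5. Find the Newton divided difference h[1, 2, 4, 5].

h[1,2] = (12 - (-2)) / (2 - 1) = 14
h[2,4] = (124 - 12) / (4 - 2) = 56
h[4,5] = (246 - 124) / (5 - 4) = 122
h[1,2,4] = (56 - 14) / (4 - 1) = 14
h[2,4,5] = (122 - 56) / (5 - 2) = 22
h[1,2,4,5] = (22 - 14) / (5 - 1) = 2

2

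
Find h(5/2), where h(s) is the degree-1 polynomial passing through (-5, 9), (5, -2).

L_0(5/2) = (-5/2)/[(-10)] = 1/4
L_1(5/2) = (15/2)/[(10)] = 3/4
Sum: 9·(1/4) + (-2)·(3/4) = 3/4

3/4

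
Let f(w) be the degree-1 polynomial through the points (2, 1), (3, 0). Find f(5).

L_0(5) = (2)/[(-1)] = -2
L_1(5) = (3)/[(1)] = 3
Sum: 1·(-2) + 0 = -2

-2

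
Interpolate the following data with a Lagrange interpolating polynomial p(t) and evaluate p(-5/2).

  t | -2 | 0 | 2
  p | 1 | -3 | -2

Evaluate each Lagrange basis at t = -5/2:
L_0(-5/2) = (-5/2)·(-9/2)/[(-2)·(-4)] = 45/32
L_1(-5/2) = (-1/2)·(-9/2)/[(2)·(-2)] = -9/16
L_2(-5/2) = (-1/2)·(-5/2)/[(4)·(2)] = 5/32
Sum: 1·(45/32) + (-3)·(-9/16) + (-2)·(5/32) = 89/32

89/32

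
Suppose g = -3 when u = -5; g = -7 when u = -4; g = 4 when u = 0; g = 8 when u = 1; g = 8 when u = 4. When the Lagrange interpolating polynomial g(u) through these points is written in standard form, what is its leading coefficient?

Build the Lagrange basis polynomials:
L_0(u) = (u + 4)u(u - 1)(u - 4) / [270] = (1/270)u^4 - (1/270)u^3 - (8/135)u^2 + (8/135)u
L_1(u) = (u + 5)u(u - 1)(u - 4) / [-160] = -(1/160)u^4 + (21/160)u^2 - (1/8)u
L_2(u) = (u + 5)(u + 4)(u - 1)(u - 4) / [80] = (1/80)u^4 + (1/20)u^3 - (21/80)u^2 - (4/5)u + 1
L_3(u) = (u + 5)(u + 4)u(u - 4) / [-90] = -(1/90)u^4 - (1/18)u^3 + (8/45)u^2 + (8/9)u
L_4(u) = (u + 5)(u + 4)u(u - 1) / [864] = (1/864)u^4 + (1/108)u^3 + (11/864)u^2 - (5/216)u
g(u) = (-3)·L_0 + (-7)·L_1 + 4·L_2 + 8·L_3 + 8·L_4
Only the coefficient of u^4 is needed; take it from each L_i and combine:
(-3)·(1/270) + (-7)·(-1/160) + 4·(1/80) + 8·(-1/90) + 8·(1/864) = 13/4320

13/4320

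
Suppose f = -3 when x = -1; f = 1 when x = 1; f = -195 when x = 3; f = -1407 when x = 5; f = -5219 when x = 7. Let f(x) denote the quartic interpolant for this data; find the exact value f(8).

-8805

L_0(8) = (7)·(5)·(3)·(1)/[(-2)·(-4)·(-6)·(-8)] = 35/128
L_1(8) = (9)·(5)·(3)·(1)/[(2)·(-2)·(-4)·(-6)] = -45/32
L_2(8) = (9)·(7)·(3)·(1)/[(4)·(2)·(-2)·(-4)] = 189/64
L_3(8) = (9)·(7)·(5)·(1)/[(6)·(4)·(2)·(-2)] = -105/32
L_4(8) = (9)·(7)·(5)·(3)/[(8)·(6)·(4)·(2)] = 315/128
Sum: (-3)·(35/128) + 1·(-45/32) + (-195)·(189/64) + (-1407)·(-105/32) + (-5219)·(315/128) = -8805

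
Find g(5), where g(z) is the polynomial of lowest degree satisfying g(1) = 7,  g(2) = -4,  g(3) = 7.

Evaluate each Lagrange basis at z = 5:
L_0(5) = (3)·(2)/[(-1)·(-2)] = 3
L_1(5) = (4)·(2)/[(1)·(-1)] = -8
L_2(5) = (4)·(3)/[(2)·(1)] = 6
Sum: 7·(3) + (-4)·(-8) + 7·(6) = 95

95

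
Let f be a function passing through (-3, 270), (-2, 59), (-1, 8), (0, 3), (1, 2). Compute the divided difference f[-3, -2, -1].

80

f[-3,-2] = (59 - 270) / (-2 - (-3)) = -211
f[-2,-1] = (8 - 59) / (-1 - (-2)) = -51
f[-3,-2,-1] = (-51 - (-211)) / (-1 - (-3)) = 80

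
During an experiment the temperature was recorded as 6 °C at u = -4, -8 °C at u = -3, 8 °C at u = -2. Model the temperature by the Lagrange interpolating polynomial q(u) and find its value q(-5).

Evaluate each Lagrange basis at u = -5:
L_0(-5) = (-2)·(-3)/[(-1)·(-2)] = 3
L_1(-5) = (-1)·(-3)/[(1)·(-1)] = -3
L_2(-5) = (-1)·(-2)/[(2)·(1)] = 1
Sum: 6·(3) + (-8)·(-3) + 8·(1) = 50

50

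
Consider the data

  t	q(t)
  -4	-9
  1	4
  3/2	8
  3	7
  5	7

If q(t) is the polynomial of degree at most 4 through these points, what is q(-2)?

-6295/132

L_0(-2) = (-3)·(-7/2)·(-5)·(-7)/[(-5)·(-11/2)·(-7)·(-9)] = 7/33
L_1(-2) = (2)·(-7/2)·(-5)·(-7)/[(5)·(-1/2)·(-2)·(-4)] = 49/4
L_2(-2) = (2)·(-3)·(-5)·(-7)/[(11/2)·(1/2)·(-3/2)·(-7/2)] = -160/11
L_3(-2) = (2)·(-3)·(-7/2)·(-7)/[(7)·(2)·(3/2)·(-2)] = 7/2
L_4(-2) = (2)·(-3)·(-7/2)·(-5)/[(9)·(4)·(7/2)·(2)] = -5/12
Sum: (-9)·(7/33) + 4·(49/4) + 8·(-160/11) + 7·(7/2) + 7·(-5/12) = -6295/132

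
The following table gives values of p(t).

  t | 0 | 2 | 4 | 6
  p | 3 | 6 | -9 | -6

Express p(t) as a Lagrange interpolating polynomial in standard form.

L_0(t) = (t - 2)(t - 4)(t - 6) / [-48] = -(1/48)t^3 + (1/4)t^2 - (11/12)t + 1
L_1(t) = t(t - 4)(t - 6) / [16] = (1/16)t^3 - (5/8)t^2 + (3/2)t
L_2(t) = t(t - 2)(t - 6) / [-16] = -(1/16)t^3 + (1/2)t^2 - (3/4)t
L_3(t) = t(t - 2)(t - 4) / [48] = (1/48)t^3 - (1/8)t^2 + (1/6)t
p(t) = 3·L_0 + 6·L_1 + (-9)·L_2 + (-6)·L_3
  3·L_0(t) = -(1/16)t^3 + (3/4)t^2 - (11/4)t + 3
  6·L_1(t) = (3/8)t^3 - (15/4)t^2 + 9t
  (-9)·L_2(t) = (9/16)t^3 - (9/2)t^2 + (27/4)t
  (-6)·L_3(t) = -(1/8)t^3 + (3/4)t^2 - t
Adding term by term: (3/4)t^3 - (27/4)t^2 + 12t + 3

p(t) = (3/4)t^3 - (27/4)t^2 + 12t + 3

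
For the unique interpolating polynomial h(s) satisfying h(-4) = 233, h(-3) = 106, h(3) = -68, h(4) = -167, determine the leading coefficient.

-3

L_0(s) = (s + 3)(s - 3)(s - 4) / [-56] = -(1/56)s^3 + (1/14)s^2 + (9/56)s - 9/14
L_1(s) = (s + 4)(s - 3)(s - 4) / [42] = (1/42)s^3 - (1/14)s^2 - (8/21)s + 8/7
L_2(s) = (s + 4)(s + 3)(s - 4) / [-42] = -(1/42)s^3 - (1/14)s^2 + (8/21)s + 8/7
L_3(s) = (s + 4)(s + 3)(s - 3) / [56] = (1/56)s^3 + (1/14)s^2 - (9/56)s - 9/14
h(s) = 233·L_0 + 106·L_1 + (-68)·L_2 + (-167)·L_3
Only the coefficient of s^3 is needed; take it from each L_i and combine:
233·(-1/56) + 106·(1/42) + (-68)·(-1/42) + (-167)·(1/56) = -3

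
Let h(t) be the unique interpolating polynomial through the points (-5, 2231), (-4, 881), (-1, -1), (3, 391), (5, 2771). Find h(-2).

41

Evaluate each Lagrange basis at t = -2:
L_0(-2) = (2)·(-1)·(-5)·(-7)/[(-1)·(-4)·(-8)·(-10)] = -7/32
L_1(-2) = (3)·(-1)·(-5)·(-7)/[(1)·(-3)·(-7)·(-9)] = 5/9
L_2(-2) = (3)·(2)·(-5)·(-7)/[(4)·(3)·(-4)·(-6)] = 35/48
L_3(-2) = (3)·(2)·(-1)·(-7)/[(8)·(7)·(4)·(-2)] = -3/32
L_4(-2) = (3)·(2)·(-1)·(-5)/[(10)·(9)·(6)·(2)] = 1/36
Sum: 2231·(-7/32) + 881·(5/9) + (-1)·(35/48) + 391·(-3/32) + 2771·(1/36) = 41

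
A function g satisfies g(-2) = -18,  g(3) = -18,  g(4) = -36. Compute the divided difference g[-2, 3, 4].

-3

g[-2,3] = (-18 - (-18)) / (3 - (-2)) = 0
g[3,4] = (-36 - (-18)) / (4 - 3) = -18
g[-2,3,4] = (-18 - 0) / (4 - (-2)) = -3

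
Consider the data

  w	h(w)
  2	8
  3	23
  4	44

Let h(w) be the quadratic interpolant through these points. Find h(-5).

71

L_0(-5) = (-8)·(-9)/[(-1)·(-2)] = 36
L_1(-5) = (-7)·(-9)/[(1)·(-1)] = -63
L_2(-5) = (-7)·(-8)/[(2)·(1)] = 28
Sum: 8·(36) + 23·(-63) + 44·(28) = 71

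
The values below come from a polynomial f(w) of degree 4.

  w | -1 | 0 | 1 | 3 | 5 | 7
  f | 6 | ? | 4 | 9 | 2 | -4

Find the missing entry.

The 5 known values determine f uniquely (degree ≤ 4).
Evaluate each Lagrange basis at w = 0:
L_0(0) = (-1)·(-3)·(-5)·(-7)/[(-2)·(-4)·(-6)·(-8)] = 35/128
L_1(0) = (1)·(-3)·(-5)·(-7)/[(2)·(-2)·(-4)·(-6)] = 35/32
L_2(0) = (1)·(-1)·(-5)·(-7)/[(4)·(2)·(-2)·(-4)] = -35/64
L_3(0) = (1)·(-1)·(-3)·(-7)/[(6)·(4)·(2)·(-2)] = 7/32
L_4(0) = (1)·(-1)·(-3)·(-5)/[(8)·(6)·(4)·(2)] = -5/128
Sum: 6·(35/128) + 4·(35/32) + 9·(-35/64) + 2·(7/32) + (-4)·(-5/128) = 27/16

27/16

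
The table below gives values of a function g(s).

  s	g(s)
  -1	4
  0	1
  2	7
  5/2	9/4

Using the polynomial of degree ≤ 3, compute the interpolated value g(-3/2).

Evaluate each Lagrange basis at s = -3/2:
L_0(-3/2) = (-3/2)·(-7/2)·(-4)/[(-1)·(-3)·(-7/2)] = 2
L_1(-3/2) = (-1/2)·(-7/2)·(-4)/[(1)·(-2)·(-5/2)] = -7/5
L_2(-3/2) = (-1/2)·(-3/2)·(-4)/[(3)·(2)·(-1/2)] = 1
L_3(-3/2) = (-1/2)·(-3/2)·(-7/2)/[(7/2)·(5/2)·(1/2)] = -3/5
Sum: 4·(2) + 1·(-7/5) + 7·(1) + 9/4·(-3/5) = 49/4

49/4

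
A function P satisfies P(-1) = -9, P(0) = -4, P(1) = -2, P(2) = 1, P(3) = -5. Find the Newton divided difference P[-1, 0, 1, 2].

P[-1,0] = (-4 - (-9)) / (0 - (-1)) = 5
P[0,1] = (-2 - (-4)) / (1 - 0) = 2
P[1,2] = (1 - (-2)) / (2 - 1) = 3
P[-1,0,1] = (2 - 5) / (1 - (-1)) = -3/2
P[0,1,2] = (3 - 2) / (2 - 0) = 1/2
P[-1,0,1,2] = (1/2 - (-3/2)) / (2 - (-1)) = 2/3

2/3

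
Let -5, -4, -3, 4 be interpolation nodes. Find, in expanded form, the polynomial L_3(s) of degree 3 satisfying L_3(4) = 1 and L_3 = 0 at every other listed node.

L_3(s) = (1/504)s^3 + (1/42)s^2 + (47/504)s + 5/42

L_3(s) = (s + 5)(s + 4)(s + 3) / [(9)·(8)·(7)]
       = (s^3 + 12s^2 + 47s + 60) / (504)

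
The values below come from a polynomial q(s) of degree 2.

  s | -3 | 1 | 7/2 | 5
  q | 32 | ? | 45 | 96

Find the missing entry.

0

The 3 known values determine q uniquely (degree ≤ 2).
L_0(1) = (-5/2)·(-4)/[(-13/2)·(-8)] = 5/26
L_1(1) = (4)·(-4)/[(13/2)·(-3/2)] = 64/39
L_2(1) = (4)·(-5/2)/[(8)·(3/2)] = -5/6
Sum: 32·(5/26) + 45·(64/39) + 96·(-5/6) = 0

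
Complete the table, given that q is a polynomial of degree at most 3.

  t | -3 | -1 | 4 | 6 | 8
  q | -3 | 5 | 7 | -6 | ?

The 4 known values determine q uniquely (degree ≤ 3).
Evaluate each Lagrange basis at t = 8:
L_0(8) = (9)·(4)·(2)/[(-2)·(-7)·(-9)] = -4/7
L_1(8) = (11)·(4)·(2)/[(2)·(-5)·(-7)] = 44/35
L_2(8) = (11)·(9)·(2)/[(7)·(5)·(-2)] = -99/35
L_3(8) = (11)·(9)·(4)/[(9)·(7)·(2)] = 22/7
Sum: (-3)·(-4/7) + 5·(44/35) + 7·(-99/35) + (-6)·(22/7) = -1073/35

-1073/35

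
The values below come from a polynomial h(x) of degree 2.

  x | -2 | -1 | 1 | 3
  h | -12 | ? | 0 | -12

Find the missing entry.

The 3 known values determine h uniquely (degree ≤ 2).
L_0(-1) = (-2)·(-4)/[(-3)·(-5)] = 8/15
L_1(-1) = (1)·(-4)/[(3)·(-2)] = 2/3
L_2(-1) = (1)·(-2)/[(5)·(2)] = -1/5
Sum: (-12)·(8/15) + 0 + (-12)·(-1/5) = -4

-4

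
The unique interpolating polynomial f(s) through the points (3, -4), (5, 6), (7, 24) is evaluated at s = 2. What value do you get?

-6

L_0(2) = (-3)·(-5)/[(-2)·(-4)] = 15/8
L_1(2) = (-1)·(-5)/[(2)·(-2)] = -5/4
L_2(2) = (-1)·(-3)/[(4)·(2)] = 3/8
Sum: (-4)·(15/8) + 6·(-5/4) + 24·(3/8) = -6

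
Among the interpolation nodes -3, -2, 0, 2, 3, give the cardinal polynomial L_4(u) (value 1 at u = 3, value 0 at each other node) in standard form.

L_4(u) = (u + 3)(u + 2)u(u - 2) / [(6)·(5)·(3)·(1)]
       = (u^4 + 3u^3 - 4u^2 - 12u) / (90)

L_4(u) = (1/90)u^4 + (1/30)u^3 - (2/45)u^2 - (2/15)u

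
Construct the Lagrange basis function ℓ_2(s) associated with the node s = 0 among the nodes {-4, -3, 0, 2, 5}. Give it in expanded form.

ℓ_2(s) = (1/120)s^4 - (9/40)s^2 - (7/60)s + 1

ℓ_2(s) = (s + 4)(s + 3)(s - 2)(s - 5) / [(4)·(3)·(-2)·(-5)]
       = (s^4 - 27s^2 - 14s + 120) / (120)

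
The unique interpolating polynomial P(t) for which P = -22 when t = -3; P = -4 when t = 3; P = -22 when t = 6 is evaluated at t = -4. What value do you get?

-32

Evaluate each Lagrange basis at t = -4:
L_0(-4) = (-7)·(-10)/[(-6)·(-9)] = 35/27
L_1(-4) = (-1)·(-10)/[(6)·(-3)] = -5/9
L_2(-4) = (-1)·(-7)/[(9)·(3)] = 7/27
Sum: (-22)·(35/27) + (-4)·(-5/9) + (-22)·(7/27) = -32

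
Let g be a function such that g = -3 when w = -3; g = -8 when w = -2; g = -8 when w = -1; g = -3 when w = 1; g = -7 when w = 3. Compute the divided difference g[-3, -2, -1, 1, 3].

1/240

g[-3,-2] = (-8 - (-3)) / (-2 - (-3)) = -5
g[-2,-1] = (-8 - (-8)) / (-1 - (-2)) = 0
g[-1,1] = (-3 - (-8)) / (1 - (-1)) = 5/2
g[1,3] = (-7 - (-3)) / (3 - 1) = -2
g[-3,-2,-1] = (0 - (-5)) / (-1 - (-3)) = 5/2
g[-2,-1,1] = (5/2 - 0) / (1 - (-2)) = 5/6
g[-1,1,3] = (-2 - 5/2) / (3 - (-1)) = -9/8
g[-3,-2,-1,1] = (5/6 - 5/2) / (1 - (-3)) = -5/12
g[-2,-1,1,3] = (-9/8 - 5/6) / (3 - (-2)) = -47/120
g[-3,-2,-1,1,3] = (-47/120 - (-5/12)) / (3 - (-3)) = 1/240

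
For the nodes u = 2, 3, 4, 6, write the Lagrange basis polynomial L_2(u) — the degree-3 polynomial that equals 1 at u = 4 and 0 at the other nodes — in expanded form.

L_2(u) = (u - 2)(u - 3)(u - 6) / [(2)·(1)·(-2)]
       = (u^3 - 11u^2 + 36u - 36) / (-4)

L_2(u) = -(1/4)u^3 + (11/4)u^2 - 9u + 9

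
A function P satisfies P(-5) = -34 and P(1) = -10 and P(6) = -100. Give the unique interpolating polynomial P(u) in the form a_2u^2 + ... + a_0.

P(u) = -2u^2 - 4u - 4

L_0(u) = (u - 1)(u - 6) / [66] = (1/66)u^2 - (7/66)u + 1/11
L_1(u) = (u + 5)(u - 6) / [-30] = -(1/30)u^2 + (1/30)u + 1
L_2(u) = (u + 5)(u - 1) / [55] = (1/55)u^2 + (4/55)u - 1/11
P(u) = (-34)·L_0 + (-10)·L_1 + (-100)·L_2
  (-34)·L_0(u) = -(17/33)u^2 + (119/33)u - 34/11
  (-10)·L_1(u) = (1/3)u^2 - (1/3)u - 10
  (-100)·L_2(u) = -(20/11)u^2 - (80/11)u + 100/11
Adding term by term: -2u^2 - 4u - 4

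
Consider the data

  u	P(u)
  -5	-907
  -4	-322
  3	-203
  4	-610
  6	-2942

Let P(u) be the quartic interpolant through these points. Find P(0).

Evaluate each Lagrange basis at u = 0:
L_0(0) = (4)·(-3)·(-4)·(-6)/[(-1)·(-8)·(-9)·(-11)] = -4/11
L_1(0) = (5)·(-3)·(-4)·(-6)/[(1)·(-7)·(-8)·(-10)] = 9/14
L_2(0) = (5)·(4)·(-4)·(-6)/[(8)·(7)·(-1)·(-3)] = 20/7
L_3(0) = (5)·(4)·(-3)·(-6)/[(9)·(8)·(1)·(-2)] = -5/2
L_4(0) = (5)·(4)·(-3)·(-4)/[(11)·(10)·(3)·(2)] = 4/11
Sum: (-907)·(-4/11) + (-322)·(9/14) + (-203)·(20/7) + (-610)·(-5/2) + (-2942)·(4/11) = -2

-2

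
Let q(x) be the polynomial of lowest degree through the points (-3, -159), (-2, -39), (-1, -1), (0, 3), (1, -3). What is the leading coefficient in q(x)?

Build the Lagrange basis polynomials:
L_0(x) = (x + 2)(x + 1)x(x - 1) / [24] = (1/24)x^4 + (1/12)x^3 - (1/24)x^2 - (1/12)x
L_1(x) = (x + 3)(x + 1)x(x - 1) / [-6] = -(1/6)x^4 - (1/2)x^3 + (1/6)x^2 + (1/2)x
L_2(x) = (x + 3)(x + 2)x(x - 1) / [4] = (1/4)x^4 + x^3 + (1/4)x^2 - (3/2)x
L_3(x) = (x + 3)(x + 2)(x + 1)(x - 1) / [-6] = -(1/6)x^4 - (5/6)x^3 - (5/6)x^2 + (5/6)x + 1
L_4(x) = (x + 3)(x + 2)(x + 1)x / [24] = (1/24)x^4 + (1/4)x^3 + (11/24)x^2 + (1/4)x
q(x) = (-159)·L_0 + (-39)·L_1 + (-1)·L_2 + 3·L_3 + (-3)·L_4
Only the coefficient of x^4 is needed; take it from each L_i and combine:
(-159)·(1/24) + (-39)·(-1/6) + (-1)·(1/4) + 3·(-1/6) + (-3)·(1/24) = -1

-1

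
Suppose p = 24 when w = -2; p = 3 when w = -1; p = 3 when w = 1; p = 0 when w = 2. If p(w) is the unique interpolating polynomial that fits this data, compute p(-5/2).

L_0(-5/2) = (-3/2)·(-7/2)·(-9/2)/[(-1)·(-3)·(-4)] = 63/32
L_1(-5/2) = (-1/2)·(-7/2)·(-9/2)/[(1)·(-2)·(-3)] = -21/16
L_2(-5/2) = (-1/2)·(-3/2)·(-9/2)/[(3)·(2)·(-1)] = 9/16
L_3(-5/2) = (-1/2)·(-3/2)·(-7/2)/[(4)·(3)·(1)] = -7/32
Sum: 24·(63/32) + 3·(-21/16) + 3·(9/16) + 0 = 45

45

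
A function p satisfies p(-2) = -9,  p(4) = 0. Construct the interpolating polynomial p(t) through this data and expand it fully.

Build the Lagrange basis polynomials:
L_0(t) = (t - 4) / [-6] = -(1/6)t + 2/3
L_1(t) = (t + 2) / [6] = (1/6)t + 1/3
p(t) = (-9)·L_0 + 0·L_1
  (-9)·L_0(t) = (3/2)t - 6
  0·L_1(t) = 0
Adding term by term: (3/2)t - 6

p(t) = (3/2)t - 6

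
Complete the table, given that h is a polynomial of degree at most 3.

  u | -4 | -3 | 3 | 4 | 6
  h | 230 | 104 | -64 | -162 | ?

The 4 known values determine h uniquely (degree ≤ 3).
Evaluate each Lagrange basis at u = 6:
L_0(6) = (9)·(3)·(2)/[(-1)·(-7)·(-8)] = -27/28
L_1(6) = (10)·(3)·(2)/[(1)·(-6)·(-7)] = 10/7
L_2(6) = (10)·(9)·(2)/[(7)·(6)·(-1)] = -30/7
L_3(6) = (10)·(9)·(3)/[(8)·(7)·(1)] = 135/28
Sum: 230·(-27/28) + 104·(10/7) + (-64)·(-30/7) + (-162)·(135/28) = -580

-580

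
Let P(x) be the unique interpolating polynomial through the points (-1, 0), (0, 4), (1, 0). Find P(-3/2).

-5

Using Newton's divided-difference form:
P[-1,0] = (4 - 0) / (0 - (-1)) = 4
P[0,1] = (0 - 4) / (1 - 0) = -4
P[-1,0,1] = (-4 - 4) / (1 - (-1)) = -4
P(-3/2) = 0 + 4·(-1/2) + (-4)·(-1/2)·(-3/2) = -5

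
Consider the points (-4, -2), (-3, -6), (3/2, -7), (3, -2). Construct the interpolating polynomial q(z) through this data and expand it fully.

q(z) = -(4/297)z^3 + (182/297)z^2 + (26/33)z - 314/33

Build the Lagrange basis polynomials:
L_0(z) = (z + 3)(z - 3/2)(z - 3) / [-77/2] = -(2/77)z^3 + (3/77)z^2 + (18/77)z - 27/77
L_1(z) = (z + 4)(z - 3/2)(z - 3) / [27] = (1/27)z^3 - (1/54)z^2 - (1/2)z + 2/3
L_2(z) = (z + 4)(z + 3)(z - 3) / [-297/8] = -(8/297)z^3 - (32/297)z^2 + (8/33)z + 32/33
L_3(z) = (z + 4)(z + 3)(z - 3/2) / [63] = (1/63)z^3 + (11/126)z^2 + (1/42)z - 2/7
q(z) = (-2)·L_0 + (-6)·L_1 + (-7)·L_2 + (-2)·L_3
  (-2)·L_0(z) = (4/77)z^3 - (6/77)z^2 - (36/77)z + 54/77
  (-6)·L_1(z) = -(2/9)z^3 + (1/9)z^2 + 3z - 4
  (-7)·L_2(z) = (56/297)z^3 + (224/297)z^2 - (56/33)z - 224/33
  (-2)·L_3(z) = -(2/63)z^3 - (11/63)z^2 - (1/21)z + 4/7
Adding term by term: -(4/297)z^3 + (182/297)z^2 + (26/33)z - 314/33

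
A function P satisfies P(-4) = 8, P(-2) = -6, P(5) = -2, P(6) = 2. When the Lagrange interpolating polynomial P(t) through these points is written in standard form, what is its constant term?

-244/21

Build the Lagrange basis polynomials:
L_0(t) = (t + 2)(t - 5)(t - 6) / [-180] = -(1/180)t^3 + (1/20)t^2 - (2/45)t - 1/3
L_1(t) = (t + 4)(t - 5)(t - 6) / [112] = (1/112)t^3 - (1/16)t^2 - (1/8)t + 15/14
L_2(t) = (t + 4)(t + 2)(t - 6) / [-63] = -(1/63)t^3 + (4/9)t + 16/21
L_3(t) = (t + 4)(t + 2)(t - 5) / [80] = (1/80)t^3 + (1/80)t^2 - (11/40)t - 1/2
P(t) = 8·L_0 + (-6)·L_1 + (-2)·L_2 + 2·L_3
Only the constant term is needed; take it from each L_i and combine:
8·(-1/3) + (-6)·(15/14) + (-2)·(16/21) + 2·(-1/2) = -244/21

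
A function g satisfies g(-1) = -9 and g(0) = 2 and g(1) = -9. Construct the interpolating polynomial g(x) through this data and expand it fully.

Build the Lagrange basis polynomials:
L_0(x) = x(x - 1) / [2] = (1/2)x^2 - (1/2)x
L_1(x) = (x + 1)(x - 1) / [-1] = -x^2 + 1
L_2(x) = (x + 1)x / [2] = (1/2)x^2 + (1/2)x
g(x) = (-9)·L_0 + 2·L_1 + (-9)·L_2
  (-9)·L_0(x) = -(9/2)x^2 + (9/2)x
  2·L_1(x) = -2x^2 + 2
  (-9)·L_2(x) = -(9/2)x^2 - (9/2)x
Adding term by term: -11x^2 + 2

g(x) = -11x^2 + 2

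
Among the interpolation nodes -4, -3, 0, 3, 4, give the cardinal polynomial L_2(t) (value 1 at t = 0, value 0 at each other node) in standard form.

L_2(t) = (t + 4)(t + 3)(t - 3)(t - 4) / [(4)·(3)·(-3)·(-4)]
       = (t^4 - 25t^2 + 144) / (144)

L_2(t) = (1/144)t^4 - (25/144)t^2 + 1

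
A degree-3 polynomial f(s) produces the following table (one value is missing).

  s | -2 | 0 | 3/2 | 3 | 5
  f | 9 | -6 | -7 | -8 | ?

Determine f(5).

-23

The 4 known values determine f uniquely (degree ≤ 3).
L_0(5) = (5)·(7/2)·(2)/[(-2)·(-7/2)·(-5)] = -1
L_1(5) = (7)·(7/2)·(2)/[(2)·(-3/2)·(-3)] = 49/9
L_2(5) = (7)·(5)·(2)/[(7/2)·(3/2)·(-3/2)] = -80/9
L_3(5) = (7)·(5)·(7/2)/[(5)·(3)·(3/2)] = 49/9
Sum: 9·(-1) + (-6)·(49/9) + (-7)·(-80/9) + (-8)·(49/9) = -23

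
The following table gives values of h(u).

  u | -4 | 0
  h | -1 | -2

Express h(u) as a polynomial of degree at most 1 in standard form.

Build the Lagrange basis polynomials:
L_0(u) = u / [-4] = -(1/4)u
L_1(u) = (u + 4) / [4] = (1/4)u + 1
h(u) = (-1)·L_0 + (-2)·L_1
  (-1)·L_0(u) = (1/4)u
  (-2)·L_1(u) = -(1/2)u - 2
Adding term by term: -(1/4)u - 2

h(u) = -(1/4)u - 2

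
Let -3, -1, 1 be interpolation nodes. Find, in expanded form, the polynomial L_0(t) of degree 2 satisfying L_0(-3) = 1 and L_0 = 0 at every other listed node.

L_0(t) = (t + 1)(t - 1) / [(-2)·(-4)]
       = (t^2 - 1) / (8)

L_0(t) = (1/8)t^2 - 1/8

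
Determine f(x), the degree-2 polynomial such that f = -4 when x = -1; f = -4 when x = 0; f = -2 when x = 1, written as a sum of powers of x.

Newton's divided differences:
f[-1,0] = (-4 - (-4)) / (0 - (-1)) = 0
f[0,1] = (-2 - (-4)) / (1 - 0) = 2
f[-1,0,1] = (2 - 0) / (1 - (-1)) = 1
f(x) = -4 + 1·(x + 1)x
Expanding: f(x) = x^2 + x - 4

f(x) = x^2 + x - 4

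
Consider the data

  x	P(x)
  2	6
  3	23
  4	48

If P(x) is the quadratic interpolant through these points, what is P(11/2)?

Using Newton's divided-difference form:
P[2,3] = (23 - 6) / (3 - 2) = 17
P[3,4] = (48 - 23) / (4 - 3) = 25
P[2,3,4] = (25 - 17) / (4 - 2) = 4
P(11/2) = 6 + 17·(7/2) + 4·(7/2)·(5/2) = 201/2

201/2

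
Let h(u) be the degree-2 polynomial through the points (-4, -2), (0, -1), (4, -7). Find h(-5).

-107/32

Using Newton's divided-difference form:
h[-4,0] = (-1 - (-2)) / (0 - (-4)) = 1/4
h[0,4] = (-7 - (-1)) / (4 - 0) = -3/2
h[-4,0,4] = (-3/2 - 1/4) / (4 - (-4)) = -7/32
h(-5) = -2 + (1/4)·(-1) + (-7/32)·(-1)·(-5) = -107/32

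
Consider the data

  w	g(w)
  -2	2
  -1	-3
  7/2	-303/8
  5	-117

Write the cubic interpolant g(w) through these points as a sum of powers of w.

Newton's divided differences:
g[-2,-1] = (-3 - 2) / (-1 - (-2)) = -5
g[-1,7/2] = (-303/8 - (-3)) / (7/2 - (-1)) = -31/4
g[7/2,5] = (-117 - (-303/8)) / (5 - 7/2) = -211/4
g[-2,-1,7/2] = (-31/4 - (-5)) / (7/2 - (-2)) = -1/2
g[-1,7/2,5] = (-211/4 - (-31/4)) / (5 - (-1)) = -15/2
g[-2,-1,7/2,5] = (-15/2 - (-1/2)) / (5 - (-2)) = -1
g(w) = 2 + (-5)·(w + 2) + (-1/2)·(w + 2)(w + 1) + (-1)·(w + 2)(w + 1)(w - 7/2)
Expanding: g(w) = -w^3 + 2w - 2

g(w) = -w^3 + 2w - 2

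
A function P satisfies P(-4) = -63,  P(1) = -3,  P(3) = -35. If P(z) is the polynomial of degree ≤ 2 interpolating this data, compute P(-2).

-15

L_0(-2) = (-3)·(-5)/[(-5)·(-7)] = 3/7
L_1(-2) = (2)·(-5)/[(5)·(-2)] = 1
L_2(-2) = (2)·(-3)/[(7)·(2)] = -3/7
Sum: (-63)·(3/7) + (-3)·(1) + (-35)·(-3/7) = -15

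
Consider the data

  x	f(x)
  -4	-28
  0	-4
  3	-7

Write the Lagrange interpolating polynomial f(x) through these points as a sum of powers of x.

Build the Lagrange basis polynomials:
L_0(x) = x(x - 3) / [28] = (1/28)x^2 - (3/28)x
L_1(x) = (x + 4)(x - 3) / [-12] = -(1/12)x^2 - (1/12)x + 1
L_2(x) = (x + 4)x / [21] = (1/21)x^2 + (4/21)x
f(x) = (-28)·L_0 + (-4)·L_1 + (-7)·L_2
  (-28)·L_0(x) = -x^2 + 3x
  (-4)·L_1(x) = (1/3)x^2 + (1/3)x - 4
  (-7)·L_2(x) = -(1/3)x^2 - (4/3)x
Adding term by term: -x^2 + 2x - 4

f(x) = -x^2 + 2x - 4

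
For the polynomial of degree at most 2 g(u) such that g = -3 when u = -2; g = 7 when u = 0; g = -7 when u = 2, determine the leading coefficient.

The leading coefficient equals the top divided difference g[-2,0,2].
g[-2,0] = (7 - (-3)) / (0 - (-2)) = 5
g[0,2] = (-7 - 7) / (2 - 0) = -7
g[-2,0,2] = (-7 - 5) / (2 - (-2)) = -3

-3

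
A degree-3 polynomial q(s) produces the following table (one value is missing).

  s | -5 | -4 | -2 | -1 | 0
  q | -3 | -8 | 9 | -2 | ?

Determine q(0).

The 4 known values determine q uniquely (degree ≤ 3).
L_0(0) = (4)·(2)·(1)/[(-1)·(-3)·(-4)] = -2/3
L_1(0) = (5)·(2)·(1)/[(1)·(-2)·(-3)] = 5/3
L_2(0) = (5)·(4)·(1)/[(3)·(2)·(-1)] = -10/3
L_3(0) = (5)·(4)·(2)/[(4)·(3)·(1)] = 10/3
Sum: (-3)·(-2/3) + (-8)·(5/3) + 9·(-10/3) + (-2)·(10/3) = -48

-48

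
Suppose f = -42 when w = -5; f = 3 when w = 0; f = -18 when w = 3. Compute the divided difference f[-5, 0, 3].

-2

f[-5,0] = (3 - (-42)) / (0 - (-5)) = 9
f[0,3] = (-18 - 3) / (3 - 0) = -7
f[-5,0,3] = (-7 - 9) / (3 - (-5)) = -2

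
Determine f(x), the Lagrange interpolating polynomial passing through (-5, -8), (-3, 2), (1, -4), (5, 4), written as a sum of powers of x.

Build the Lagrange basis polynomials:
L_0(x) = (x + 3)(x - 1)(x - 5) / [-120] = -(1/120)x^3 + (1/40)x^2 + (13/120)x - 1/8
L_1(x) = (x + 5)(x - 1)(x - 5) / [64] = (1/64)x^3 - (1/64)x^2 - (25/64)x + 25/64
L_2(x) = (x + 5)(x + 3)(x - 5) / [-96] = -(1/96)x^3 - (1/32)x^2 + (25/96)x + 25/32
L_3(x) = (x + 5)(x + 3)(x - 1) / [320] = (1/320)x^3 + (7/320)x^2 + (7/320)x - 3/64
f(x) = (-8)·L_0 + 2·L_1 + (-4)·L_2 + 4·L_3
  (-8)·L_0(x) = (1/15)x^3 - (1/5)x^2 - (13/15)x + 1
  2·L_1(x) = (1/32)x^3 - (1/32)x^2 - (25/32)x + 25/32
  (-4)·L_2(x) = (1/24)x^3 + (1/8)x^2 - (25/24)x - 25/8
  4·L_3(x) = (1/80)x^3 + (7/80)x^2 + (7/80)x - 3/16
Adding term by term: (73/480)x^3 - (3/160)x^2 - (1249/480)x - 49/32

f(x) = (73/480)x^3 - (3/160)x^2 - (1249/480)x - 49/32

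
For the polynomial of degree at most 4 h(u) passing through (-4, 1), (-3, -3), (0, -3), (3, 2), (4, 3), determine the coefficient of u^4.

5/1008

Build the Lagrange basis polynomials:
L_0(u) = (u + 3)u(u - 3)(u - 4) / [224] = (1/224)u^4 - (1/56)u^3 - (9/224)u^2 + (9/56)u
L_1(u) = (u + 4)u(u - 3)(u - 4) / [-126] = -(1/126)u^4 + (1/42)u^3 + (8/63)u^2 - (8/21)u
L_2(u) = (u + 4)(u + 3)(u - 3)(u - 4) / [144] = (1/144)u^4 - (25/144)u^2 + 1
L_3(u) = (u + 4)(u + 3)u(u - 4) / [-126] = -(1/126)u^4 - (1/42)u^3 + (8/63)u^2 + (8/21)u
L_4(u) = (u + 4)(u + 3)u(u - 3) / [224] = (1/224)u^4 + (1/56)u^3 - (9/224)u^2 - (9/56)u
h(u) = 1·L_0 + (-3)·L_1 + (-3)·L_2 + 2·L_3 + 3·L_4
Only the coefficient of u^4 is needed; take it from each L_i and combine:
1·(1/224) + (-3)·(-1/126) + (-3)·(1/144) + 2·(-1/126) + 3·(1/224) = 5/1008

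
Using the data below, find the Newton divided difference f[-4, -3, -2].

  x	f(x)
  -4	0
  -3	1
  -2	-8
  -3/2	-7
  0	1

-5

f[-4,-3] = (1 - 0) / (-3 - (-4)) = 1
f[-3,-2] = (-8 - 1) / (-2 - (-3)) = -9
f[-4,-3,-2] = (-9 - 1) / (-2 - (-4)) = -5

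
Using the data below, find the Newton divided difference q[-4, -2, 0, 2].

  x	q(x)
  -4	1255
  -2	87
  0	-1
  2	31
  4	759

-20

q[-4,-2] = (87 - 1255) / (-2 - (-4)) = -584
q[-2,0] = (-1 - 87) / (0 - (-2)) = -44
q[0,2] = (31 - (-1)) / (2 - 0) = 16
q[-4,-2,0] = (-44 - (-584)) / (0 - (-4)) = 135
q[-2,0,2] = (16 - (-44)) / (2 - (-2)) = 15
q[-4,-2,0,2] = (15 - 135) / (2 - (-4)) = -20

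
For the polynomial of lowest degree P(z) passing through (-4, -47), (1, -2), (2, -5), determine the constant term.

L_0(z) = (z - 1)(z - 2) / [30] = (1/30)z^2 - (1/10)z + 1/15
L_1(z) = (z + 4)(z - 2) / [-5] = -(1/5)z^2 - (2/5)z + 8/5
L_2(z) = (z + 4)(z - 1) / [6] = (1/6)z^2 + (1/2)z - 2/3
P(z) = (-47)·L_0 + (-2)·L_1 + (-5)·L_2
Only the constant term is needed; take it from each L_i and combine:
(-47)·(1/15) + (-2)·(8/5) + (-5)·(-2/3) = -3

-3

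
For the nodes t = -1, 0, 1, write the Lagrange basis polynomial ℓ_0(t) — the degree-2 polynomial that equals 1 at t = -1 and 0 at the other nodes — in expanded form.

ℓ_0(t) = (1/2)t^2 - (1/2)t

ℓ_0(t) = t(t - 1) / [(-1)·(-2)]
       = (t^2 - t) / (2)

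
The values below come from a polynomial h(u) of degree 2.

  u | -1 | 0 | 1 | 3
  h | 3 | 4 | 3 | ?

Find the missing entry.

-5

The 3 known values determine h uniquely (degree ≤ 2).
Evaluate each Lagrange basis at u = 3:
L_0(3) = (3)·(2)/[(-1)·(-2)] = 3
L_1(3) = (4)·(2)/[(1)·(-1)] = -8
L_2(3) = (4)·(3)/[(2)·(1)] = 6
Sum: 3·(3) + 4·(-8) + 3·(6) = -5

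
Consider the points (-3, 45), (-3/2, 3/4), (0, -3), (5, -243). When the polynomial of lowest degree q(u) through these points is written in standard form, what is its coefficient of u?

2

Build the Lagrange basis polynomials:
L_0(u) = (u + 3/2)u(u - 5) / [-36] = -(1/36)u^3 + (7/72)u^2 + (5/24)u
L_1(u) = (u + 3)u(u - 5) / [117/8] = (8/117)u^3 - (16/117)u^2 - (40/39)u
L_2(u) = (u + 3)(u + 3/2)(u - 5) / [-45/2] = -(2/45)u^3 + (1/45)u^2 + (4/5)u + 1
L_3(u) = (u + 3)(u + 3/2)u / [260] = (1/260)u^3 + (9/520)u^2 + (9/520)u
q(u) = 45·L_0 + (3/4)·L_1 + (-3)·L_2 + (-243)·L_3
Only the coefficient of u is needed; take it from each L_i and combine:
45·(5/24) + (3/4)·(-40/39) + (-3)·(4/5) + (-243)·(9/520) = 2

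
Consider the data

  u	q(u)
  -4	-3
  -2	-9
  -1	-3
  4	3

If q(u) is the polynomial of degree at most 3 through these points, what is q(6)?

Evaluate each Lagrange basis at u = 6:
L_0(6) = (8)·(7)·(2)/[(-2)·(-3)·(-8)] = -7/3
L_1(6) = (10)·(7)·(2)/[(2)·(-1)·(-6)] = 35/3
L_2(6) = (10)·(8)·(2)/[(3)·(1)·(-5)] = -32/3
L_3(6) = (10)·(8)·(7)/[(8)·(6)·(5)] = 7/3
Sum: (-3)·(-7/3) + (-9)·(35/3) + (-3)·(-32/3) + 3·(7/3) = -59

-59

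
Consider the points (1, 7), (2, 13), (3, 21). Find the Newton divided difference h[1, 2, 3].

1

h[1,2] = (13 - 7) / (2 - 1) = 6
h[2,3] = (21 - 13) / (3 - 2) = 8
h[1,2,3] = (8 - 6) / (3 - 1) = 1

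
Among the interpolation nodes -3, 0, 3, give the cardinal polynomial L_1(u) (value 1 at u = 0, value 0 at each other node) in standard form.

L_1(u) = (u + 3)(u - 3) / [(3)·(-3)]
       = (u^2 - 9) / (-9)

L_1(u) = -(1/9)u^2 + 1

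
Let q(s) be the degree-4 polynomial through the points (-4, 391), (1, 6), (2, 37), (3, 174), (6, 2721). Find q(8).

8539

Evaluate each Lagrange basis at s = 8:
L_0(8) = (7)·(6)·(5)·(2)/[(-5)·(-6)·(-7)·(-10)] = 1/5
L_1(8) = (12)·(6)·(5)·(2)/[(5)·(-1)·(-2)·(-5)] = -72/5
L_2(8) = (12)·(7)·(5)·(2)/[(6)·(1)·(-1)·(-4)] = 35
L_3(8) = (12)·(7)·(6)·(2)/[(7)·(2)·(1)·(-3)] = -24
L_4(8) = (12)·(7)·(6)·(5)/[(10)·(5)·(4)·(3)] = 21/5
Sum: 391·(1/5) + 6·(-72/5) + 37·(35) + 174·(-24) + 2721·(21/5) = 8539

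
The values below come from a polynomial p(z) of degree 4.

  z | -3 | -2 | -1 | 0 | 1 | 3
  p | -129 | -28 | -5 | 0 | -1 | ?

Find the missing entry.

The 5 known values determine p uniquely (degree ≤ 4).
L_0(3) = (5)·(4)·(3)·(2)/[(-1)·(-2)·(-3)·(-4)] = 5
L_1(3) = (6)·(4)·(3)·(2)/[(1)·(-1)·(-2)·(-3)] = -24
L_2(3) = (6)·(5)·(3)·(2)/[(2)·(1)·(-1)·(-2)] = 45
L_3(3) = (6)·(5)·(4)·(2)/[(3)·(2)·(1)·(-1)] = -40
L_4(3) = (6)·(5)·(4)·(3)/[(4)·(3)·(2)·(1)] = 15
Sum: (-129)·(5) + (-28)·(-24) + (-5)·(45) + 0 + (-1)·(15) = -213

-213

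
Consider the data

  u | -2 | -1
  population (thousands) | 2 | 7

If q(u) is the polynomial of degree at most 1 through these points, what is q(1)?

17

Evaluate each Lagrange basis at u = 1:
L_0(1) = (2)/[(-1)] = -2
L_1(1) = (3)/[(1)] = 3
Sum: 2·(-2) + 7·(3) = 17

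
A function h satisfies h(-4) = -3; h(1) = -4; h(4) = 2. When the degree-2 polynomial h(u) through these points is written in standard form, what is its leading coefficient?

11/40

The leading coefficient equals the top divided difference h[-4,1,4].
h[-4,1] = (-4 - (-3)) / (1 - (-4)) = -1/5
h[1,4] = (2 - (-4)) / (4 - 1) = 2
h[-4,1,4] = (2 - (-1/5)) / (4 - (-4)) = 11/40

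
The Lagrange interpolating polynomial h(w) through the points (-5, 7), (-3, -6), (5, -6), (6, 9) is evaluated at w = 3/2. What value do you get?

Evaluate each Lagrange basis at w = 3/2:
L_0(3/2) = (9/2)·(-7/2)·(-9/2)/[(-2)·(-10)·(-11)] = -567/1760
L_1(3/2) = (13/2)·(-7/2)·(-9/2)/[(2)·(-8)·(-9)] = 91/128
L_2(3/2) = (13/2)·(9/2)·(-9/2)/[(10)·(8)·(-1)] = 1053/640
L_3(3/2) = (13/2)·(9/2)·(-7/2)/[(11)·(9)·(1)] = -91/88
Sum: 7·(-567/1760) + (-6)·(91/128) + (-6)·(1053/640) + 9·(-91/88) = -45231/1760

-45231/1760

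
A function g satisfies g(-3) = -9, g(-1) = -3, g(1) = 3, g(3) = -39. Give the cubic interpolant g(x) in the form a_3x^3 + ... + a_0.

L_0(x) = (x + 1)(x - 1)(x - 3) / [-48] = -(1/48)x^3 + (1/16)x^2 + (1/48)x - 1/16
L_1(x) = (x + 3)(x - 1)(x - 3) / [16] = (1/16)x^3 - (1/16)x^2 - (9/16)x + 9/16
L_2(x) = (x + 3)(x + 1)(x - 3) / [-16] = -(1/16)x^3 - (1/16)x^2 + (9/16)x + 9/16
L_3(x) = (x + 3)(x + 1)(x - 1) / [48] = (1/48)x^3 + (1/16)x^2 - (1/48)x - 1/16
g(x) = (-9)·L_0 + (-3)·L_1 + 3·L_2 + (-39)·L_3
  (-9)·L_0(x) = (3/16)x^3 - (9/16)x^2 - (3/16)x + 9/16
  (-3)·L_1(x) = -(3/16)x^3 + (3/16)x^2 + (27/16)x - 27/16
  3·L_2(x) = -(3/16)x^3 - (3/16)x^2 + (27/16)x + 27/16
  (-39)·L_3(x) = -(13/16)x^3 - (39/16)x^2 + (13/16)x + 39/16
Adding term by term: -x^3 - 3x^2 + 4x + 3

g(x) = -x^3 - 3x^2 + 4x + 3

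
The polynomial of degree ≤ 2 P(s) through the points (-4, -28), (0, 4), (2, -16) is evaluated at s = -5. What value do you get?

-51

Evaluate each Lagrange basis at s = -5:
L_0(-5) = (-5)·(-7)/[(-4)·(-6)] = 35/24
L_1(-5) = (-1)·(-7)/[(4)·(-2)] = -7/8
L_2(-5) = (-1)·(-5)/[(6)·(2)] = 5/12
Sum: (-28)·(35/24) + 4·(-7/8) + (-16)·(5/12) = -51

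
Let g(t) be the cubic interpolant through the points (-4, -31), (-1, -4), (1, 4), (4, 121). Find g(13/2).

L_0(13/2) = (15/2)·(11/2)·(5/2)/[(-3)·(-5)·(-8)] = -55/64
L_1(13/2) = (21/2)·(11/2)·(5/2)/[(3)·(-2)·(-5)] = 77/16
L_2(13/2) = (21/2)·(15/2)·(5/2)/[(5)·(2)·(-3)] = -105/16
L_3(13/2) = (21/2)·(15/2)·(11/2)/[(8)·(5)·(3)] = 231/64
Sum: (-31)·(-55/64) + (-4)·(77/16) + 4·(-105/16) + 121·(231/64) = 3343/8

3343/8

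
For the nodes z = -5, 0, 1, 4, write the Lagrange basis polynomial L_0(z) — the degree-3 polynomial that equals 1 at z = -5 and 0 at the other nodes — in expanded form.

L_0(z) = -(1/270)z^3 + (1/54)z^2 - (2/135)z

L_0(z) = z(z - 1)(z - 4) / [(-5)·(-6)·(-9)]
       = (z^3 - 5z^2 + 4z) / (-270)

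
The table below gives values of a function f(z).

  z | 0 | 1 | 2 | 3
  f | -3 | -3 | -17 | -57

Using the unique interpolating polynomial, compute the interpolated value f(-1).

L_0(-1) = (-2)·(-3)·(-4)/[(-1)·(-2)·(-3)] = 4
L_1(-1) = (-1)·(-3)·(-4)/[(1)·(-1)·(-2)] = -6
L_2(-1) = (-1)·(-2)·(-4)/[(2)·(1)·(-1)] = 4
L_3(-1) = (-1)·(-2)·(-3)/[(3)·(2)·(1)] = -1
Sum: (-3)·(4) + (-3)·(-6) + (-17)·(4) + (-57)·(-1) = -5

-5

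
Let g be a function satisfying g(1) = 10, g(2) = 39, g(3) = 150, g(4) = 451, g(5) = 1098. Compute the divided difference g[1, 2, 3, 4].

18

g[1,2] = (39 - 10) / (2 - 1) = 29
g[2,3] = (150 - 39) / (3 - 2) = 111
g[3,4] = (451 - 150) / (4 - 3) = 301
g[1,2,3] = (111 - 29) / (3 - 1) = 41
g[2,3,4] = (301 - 111) / (4 - 2) = 95
g[1,2,3,4] = (95 - 41) / (4 - 1) = 18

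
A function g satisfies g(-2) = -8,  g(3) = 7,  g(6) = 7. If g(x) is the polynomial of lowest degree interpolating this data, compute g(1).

13/4

Using Newton's divided-difference form:
g[-2,3] = (7 - (-8)) / (3 - (-2)) = 3
g[3,6] = (7 - 7) / (6 - 3) = 0
g[-2,3,6] = (0 - 3) / (6 - (-2)) = -3/8
g(1) = -8 + 3·(3) + (-3/8)·(3)·(-2) = 13/4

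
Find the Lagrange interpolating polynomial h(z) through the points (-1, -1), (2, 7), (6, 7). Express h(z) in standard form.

L_0(z) = (z - 2)(z - 6) / [21] = (1/21)z^2 - (8/21)z + 4/7
L_1(z) = (z + 1)(z - 6) / [-12] = -(1/12)z^2 + (5/12)z + 1/2
L_2(z) = (z + 1)(z - 2) / [28] = (1/28)z^2 - (1/28)z - 1/14
h(z) = (-1)·L_0 + 7·L_1 + 7·L_2
  (-1)·L_0(z) = -(1/21)z^2 + (8/21)z - 4/7
  7·L_1(z) = -(7/12)z^2 + (35/12)z + 7/2
  7·L_2(z) = (1/4)z^2 - (1/4)z - 1/2
Adding term by term: -(8/21)z^2 + (64/21)z + 17/7

h(z) = -(8/21)z^2 + (64/21)z + 17/7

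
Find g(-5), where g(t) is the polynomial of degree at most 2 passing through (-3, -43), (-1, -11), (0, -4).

-99

Using Newton's divided-difference form:
g[-3,-1] = (-11 - (-43)) / (-1 - (-3)) = 16
g[-1,0] = (-4 - (-11)) / (0 - (-1)) = 7
g[-3,-1,0] = (7 - 16) / (0 - (-3)) = -3
g(-5) = -43 + 16·(-2) + (-3)·(-2)·(-4) = -99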